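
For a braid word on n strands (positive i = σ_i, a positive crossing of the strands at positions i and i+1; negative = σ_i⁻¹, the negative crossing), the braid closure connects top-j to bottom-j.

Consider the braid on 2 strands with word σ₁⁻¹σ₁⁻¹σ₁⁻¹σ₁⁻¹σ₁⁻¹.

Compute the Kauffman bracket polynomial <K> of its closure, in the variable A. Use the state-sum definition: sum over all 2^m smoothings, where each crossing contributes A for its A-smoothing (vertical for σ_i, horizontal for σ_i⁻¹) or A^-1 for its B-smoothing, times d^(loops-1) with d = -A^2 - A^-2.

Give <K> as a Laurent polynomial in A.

Braid: s1^-1 s1^-1 s1^-1 s1^-1 s1^-1 on 2 strands, 5 crossings.
Writhe w = (#positive) - (#negative) = 0 - 5 = -5.
Computing the Kauffman bracket via state sum. There are 2^5 = 32 states.
Smooth each crossing (0=||, 1=⌣⌢); contribution A^(Σ sign_k(1-2s_k)) * d^(L-1).
  state 00000: A-exp=-5, loops=2, term = A^-5 * d^1
  state 00001: A-exp=-3, loops=1, term = A^-3 * d^0
  state 00010: A-exp=-3, loops=1, term = A^-3 * d^0
  state 00011: A-exp=-1, loops=2, term = A^-1 * d^1
  state 00100: A-exp=-3, loops=1, term = A^-3 * d^0
  state 00101: A-exp=-1, loops=2, term = A^-1 * d^1
  state 00110: A-exp=-1, loops=2, term = A^-1 * d^1
  state 00111: A-exp=+1, loops=3, term = A^1 * d^2
  state 01000: A-exp=-3, loops=1, term = A^-3 * d^0
  state 01001: A-exp=-1, loops=2, term = A^-1 * d^1
  state 01010: A-exp=-1, loops=2, term = A^-1 * d^1
  state 01011: A-exp=+1, loops=3, term = A^1 * d^2
  state 01100: A-exp=-1, loops=2, term = A^-1 * d^1
  state 01101: A-exp=+1, loops=3, term = A^1 * d^2
  state 01110: A-exp=+1, loops=3, term = A^1 * d^2
  state 01111: A-exp=+3, loops=4, term = A^3 * d^3
  state 10000: A-exp=-3, loops=1, term = A^-3 * d^0
  state 10001: A-exp=-1, loops=2, term = A^-1 * d^1
  state 10010: A-exp=-1, loops=2, term = A^-1 * d^1
  state 10011: A-exp=+1, loops=3, term = A^1 * d^2
  state 10100: A-exp=-1, loops=2, term = A^-1 * d^1
  state 10101: A-exp=+1, loops=3, term = A^1 * d^2
  state 10110: A-exp=+1, loops=3, term = A^1 * d^2
  state 10111: A-exp=+3, loops=4, term = A^3 * d^3
  state 11000: A-exp=-1, loops=2, term = A^-1 * d^1
  state 11001: A-exp=+1, loops=3, term = A^1 * d^2
  state 11010: A-exp=+1, loops=3, term = A^1 * d^2
  state 11011: A-exp=+3, loops=4, term = A^3 * d^3
  state 11100: A-exp=+1, loops=3, term = A^1 * d^2
  state 11101: A-exp=+3, loops=4, term = A^3 * d^3
  state 11110: A-exp=+3, loops=4, term = A^3 * d^3
  state 11111: A-exp=+5, loops=5, term = A^5 * d^4
Collect the terms by A-exponent (count of states per loop number):
Powers of d = -A^2 - A^-2: d^2 = A^4 + 2 + A^-4; d^3 = -A^6 - 3*A^2 - 3*A^-2 - A^-6; d^4 = A^8 + 4*A^4 + 6 + 4*A^-4 + A^-8.
  A^5 * (d^4) = A^13 + 4*A^9 + 6*A^5 + 4*A + A^-3
  A^3 * (5*d^3) = -5*A^9 - 15*A^5 - 15*A - 5*A^-3
  A^1 * (10*d^2) = 10*A^5 + 20*A + 10*A^-3
  A^-1 * (10*d) = -10*A - 10*A^-3
  A^-3 * (5) = 5*A^-3
  A^-5 * (d) = -A^-3 - A^-7
Summing the groups: <K> = A^13 - A^9 + A^5 - A - A^-7

Answer: A^13 - A^9 + A^5 - A - A^-7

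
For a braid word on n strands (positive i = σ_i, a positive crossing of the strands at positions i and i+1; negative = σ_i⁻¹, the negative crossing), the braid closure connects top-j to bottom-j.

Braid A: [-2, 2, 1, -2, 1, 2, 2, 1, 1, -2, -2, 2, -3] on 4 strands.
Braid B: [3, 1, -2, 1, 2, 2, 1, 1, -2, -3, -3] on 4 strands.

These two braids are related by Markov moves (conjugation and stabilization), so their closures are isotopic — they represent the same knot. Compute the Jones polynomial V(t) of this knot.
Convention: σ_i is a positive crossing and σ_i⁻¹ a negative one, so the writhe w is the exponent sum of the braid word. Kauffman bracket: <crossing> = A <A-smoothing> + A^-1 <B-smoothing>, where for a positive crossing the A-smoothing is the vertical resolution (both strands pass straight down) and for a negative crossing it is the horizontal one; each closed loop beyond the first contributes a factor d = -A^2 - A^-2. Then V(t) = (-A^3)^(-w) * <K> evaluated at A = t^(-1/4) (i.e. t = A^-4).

t^7 - 2*t^6 + 2*t^5 - 3*t^4 + 3*t^3 - 2*t^2 + 2*t

Derivation:
Markov-equivalent braids have isotopic closures, hence identical knot invariants. Strip the Markov moves from each word to reach a common short braid β, then compute V(t) once on β.
Braid A: s2^-1 s2 s1 s2^-1 s1 s2 s2 s1 s1 s2^-1 s2^-1 s2 s3^-1 on 4 strands reduces by inverse Markov moves (closure unchanged at each step):
  Destabilize: the word has the form β·s3^-1 where s3^-1 occurs only as the final letter (β ∈ B_3); drop it and the last strand → 3 strands.
  Deconjugate: the word is γ·β·γ⁻¹ with γ = s2^-1 s2 (prefix) and γ⁻¹ = s2^-1 s2 (suffix); strip both.
Reduced to β = s1 s2^-1 s1 s2 s2 s1 s1 s2^-1 on 3 strands, 8 crossings.
Braid B: s3 s1 s2^-1 s1 s2 s2 s1 s1 s2^-1 s3^-1 s3^-1 on 4 strands reduces by inverse Markov moves (closure unchanged at each step):
  Deconjugate: the word is γ·β·γ⁻¹ with γ = s3 (prefix) and γ⁻¹ = s3^-1 (suffix); strip both.
  Destabilize: the word has the form β·s3^-1 where s3^-1 occurs only as the final letter (β ∈ B_3); drop it and the last strand → 3 strands.
Reduced to β = s1 s2^-1 s1 s2 s2 s1 s1 s2^-1 on 3 strands, 8 crossings.
Both give the same β = s1 s2^-1 s1 s2 s2 s1 s1 s2^-1 on 3 strands, so one state sum suffices:
Braid: s1 s2^-1 s1 s2 s2 s1 s1 s2^-1 on 3 strands, 8 crossings.
Writhe w = (#positive) - (#negative) = 6 - 2 = 4.
State-sum expansion of <K>. There are 2^8 = 256 states.
For each crossing: s=0 is the vertical smoothing, s=1 horizontal. Crossing k contributes A^(sign_k * (1 - 2*s_k)); loop factor d = -A^2 - A^-2.
Tabulate the states by total A-exponent and number of loops L (A-exp: L × count):
  A^8: L=3 ×1
  A^6: L=2 ×6, L=4 ×2
  A^4: L=1 ×11, L=3 ×16, L=5 ×1
  A^2: L=2 ×47, L=4 ×9
  A^0: L=1 ×26, L=3 ×43, L=5 ×1
  A^-2: L=2 ×41, L=4 ×15
  A^-4: L=3 ×26, L=5 ×2
  A^-6: L=4 ×8
  A^-8: L=5 ×1
Each group contributes A^e * Σ count * d^(L-1):
Powers of d = -A^2 - A^-2: d^2 = A^4 + 2 + A^-4; d^3 = -A^6 - 3*A^2 - 3*A^-2 - A^-6; d^4 = A^8 + 4*A^4 + 6 + 4*A^-4 + A^-8.
  A^8 * (d^2) = A^12 + 2*A^8 + A^4
  A^6 * (6*d + 2*d^3) = -2*A^12 - 12*A^8 - 12*A^4 - 2
  A^4 * (11 + 16*d^2 + d^4) = A^12 + 20*A^8 + 49*A^4 + 20 + A^-4
  A^2 * (47*d + 9*d^3) = -9*A^8 - 74*A^4 - 74 - 9*A^-4
  A^0 * (26 + 43*d^2 + d^4) = A^8 + 47*A^4 + 118 + 47*A^-4 + A^-8
  A^-2 * (41*d + 15*d^3) = -15*A^4 - 86 - 86*A^-4 - 15*A^-8
  A^-4 * (26*d^2 + 2*d^4) = 2*A^4 + 34 + 64*A^-4 + 34*A^-8 + 2*A^-12
  A^-6 * (8*d^3) = -8 - 24*A^-4 - 24*A^-8 - 8*A^-12
  A^-8 * (d^4) = 1 + 4*A^-4 + 6*A^-8 + 4*A^-12 + A^-16
Summing the groups: <K> = 2*A^8 - 2*A^4 + 3 - 3*A^-4 + 2*A^-8 - 2*A^-12 + A^-16
Normalise by the writhe: (-A^3)^(-w) = (-A^3)^(-4) = A^-12, so f(A) = A^-12 * <K> = 2*A^-4 - 2*A^-8 + 3*A^-12 - 3*A^-16 + 2*A^-20 - 2*A^-24 + A^-28.
Substitute A = t^(-1/4), i.e. A^e → t^(-e/4): V(t) = t^7 - 2*t^6 + 2*t^5 - 3*t^4 + 3*t^3 - 2*t^2 + 2*t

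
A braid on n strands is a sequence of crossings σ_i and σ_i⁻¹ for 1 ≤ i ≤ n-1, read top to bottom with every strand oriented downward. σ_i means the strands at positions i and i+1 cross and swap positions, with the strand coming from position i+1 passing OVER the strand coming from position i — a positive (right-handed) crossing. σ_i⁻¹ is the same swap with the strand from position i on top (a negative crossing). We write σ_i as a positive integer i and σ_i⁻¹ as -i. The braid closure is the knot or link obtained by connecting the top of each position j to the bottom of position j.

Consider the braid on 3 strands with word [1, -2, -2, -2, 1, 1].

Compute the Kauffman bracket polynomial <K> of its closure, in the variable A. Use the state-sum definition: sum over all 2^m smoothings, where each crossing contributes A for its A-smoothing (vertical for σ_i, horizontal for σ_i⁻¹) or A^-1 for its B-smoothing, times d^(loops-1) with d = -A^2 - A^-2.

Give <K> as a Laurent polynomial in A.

-A^12 + A^8 - A^4 + 3 - A^-4 + A^-8 - A^-12

Derivation:
Braid: s1 s2^-1 s2^-1 s2^-1 s1 s1 on 3 strands, 6 crossings.
Writhe w = (#positive) - (#negative) = 3 - 3 = 0.
State-sum expansion of <K>. There are 2^6 = 64 states.
Each crossing splits two ways (0=vertical, 1=horizontal). The state's weight is A^(#A-smoothings - #B-smoothings) * d^(loops - 1).
Tabulate the states by total A-exponent and number of loops L (A-exp: L × count):
  A^6: L=4 ×1
  A^4: L=3 ×6
  A^2: L=2 ×12, L=4 ×3
  A^0: L=1 ×9, L=3 ×10, L=5 ×1
  A^-2: L=2 ×12, L=4 ×3
  A^-4: L=3 ×6
  A^-6: L=4 ×1
Each group contributes A^e * Σ count * d^(L-1):
Powers of d = -A^2 - A^-2: d^2 = A^4 + 2 + A^-4; d^3 = -A^6 - 3*A^2 - 3*A^-2 - A^-6; d^4 = A^8 + 4*A^4 + 6 + 4*A^-4 + A^-8.
  A^6 * (d^3) = -A^12 - 3*A^8 - 3*A^4 - 1
  A^4 * (6*d^2) = 6*A^8 + 12*A^4 + 6
  A^2 * (12*d + 3*d^3) = -3*A^8 - 21*A^4 - 21 - 3*A^-4
  A^0 * (9 + 10*d^2 + d^4) = A^8 + 14*A^4 + 35 + 14*A^-4 + A^-8
  A^-2 * (12*d + 3*d^3) = -3*A^4 - 21 - 21*A^-4 - 3*A^-8
  A^-4 * (6*d^2) = 6 + 12*A^-4 + 6*A^-8
  A^-6 * (d^3) = -1 - 3*A^-4 - 3*A^-8 - A^-12
Summing the groups: <K> = -A^12 + A^8 - A^4 + 3 - A^-4 + A^-8 - A^-12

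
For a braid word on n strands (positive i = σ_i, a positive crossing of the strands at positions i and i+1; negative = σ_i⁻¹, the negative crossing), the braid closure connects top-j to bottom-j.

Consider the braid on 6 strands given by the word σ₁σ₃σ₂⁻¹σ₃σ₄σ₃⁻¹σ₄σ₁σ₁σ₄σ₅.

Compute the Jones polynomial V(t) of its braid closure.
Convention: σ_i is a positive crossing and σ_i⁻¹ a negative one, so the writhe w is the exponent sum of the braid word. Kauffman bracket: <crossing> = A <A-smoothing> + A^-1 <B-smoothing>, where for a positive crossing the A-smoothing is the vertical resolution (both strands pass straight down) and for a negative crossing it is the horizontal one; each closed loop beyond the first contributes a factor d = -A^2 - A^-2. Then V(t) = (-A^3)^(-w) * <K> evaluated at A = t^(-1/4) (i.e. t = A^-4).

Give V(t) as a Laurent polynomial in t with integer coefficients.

The presented braid s1 s3 s2^-1 s3 s4 s3^-1 s4 s1 s1 s4 s5 on 6 strands reduces by inverse Markov moves (closure unchanged at each step):
  Destabilize: the word has the form β·s5 where s5 occurs only as the final letter (β ∈ B_5); drop it and the last strand → 5 strands.
Reduced to β = s1 s3 s2^-1 s3 s4 s3^-1 s4 s1 s1 s4 on 5 strands, 10 crossings.
Compute on β:
Braid: s1 s3 s2^-1 s3 s4 s3^-1 s4 s1 s1 s4 on 5 strands, 10 crossings.
Writhe w = (#positive) - (#negative) = 8 - 2 = 6.
State-sum expansion of <K>. There are 2^10 = 1024 states.
For each crossing: s=0 is the vertical smoothing, s=1 horizontal. Crossing k contributes A^(sign_k * (1 - 2*s_k)); loop factor d = -A^2 - A^-2.
Tabulate the states by total A-exponent and number of loops L (A-exp: L × count):
  A^10: L=3 ×1
  A^8: L=2 ×6, L=4 ×4
  A^6: L=1 ×9, L=3 ×32, L=5 ×4
  A^4: L=2 ×70, L=4 ×49, L=6 ×1
  A^2: L=1 ×30, L=3 ×149, L=5 ×31
  A^0: L=2 ×99, L=4 ×144, L=6 ×9
  A^-2: L=3 ×136, L=5 ×73, L=7 ×1
  A^-4: L=4 ×101, L=6 ×19
  A^-6: L=5 ×43, L=7 ×2
  A^-8: L=6 ×10
  A^-10: L=7 ×1
Each group contributes A^e * Σ count * d^(L-1):
Powers of d = -A^2 - A^-2: d^2 = A^4 + 2 + A^-4; d^3 = -A^6 - 3*A^2 - 3*A^-2 - A^-6; d^4 = A^8 + 4*A^4 + 6 + 4*A^-4 + A^-8; d^5 = -A^10 - 5*A^6 - 10*A^2 - 10*A^-2 - 5*A^-6 - A^-10; d^6 = A^12 + 6*A^8 + 15*A^4 + 20 + 15*A^-4 + 6*A^-8 + A^-12.
  A^10 * (d^2) = A^14 + 2*A^10 + A^6
  A^8 * (6*d + 4*d^3) = -4*A^14 - 18*A^10 - 18*A^6 - 4*A^2
  A^6 * (9 + 32*d^2 + 4*d^4) = 4*A^14 + 48*A^10 + 97*A^6 + 48*A^2 + 4*A^-2
  A^4 * (70*d + 49*d^3 + d^5) = -A^14 - 54*A^10 - 227*A^6 - 227*A^2 - 54*A^-2 - A^-6
  A^2 * (30 + 149*d^2 + 31*d^4) = 31*A^10 + 273*A^6 + 514*A^2 + 273*A^-2 + 31*A^-6
  A^0 * (99*d + 144*d^3 + 9*d^5) = -9*A^10 - 189*A^6 - 621*A^2 - 621*A^-2 - 189*A^-6 - 9*A^-10
  A^-2 * (136*d^2 + 73*d^4 + d^6) = A^10 + 79*A^6 + 443*A^2 + 730*A^-2 + 443*A^-6 + 79*A^-10 + A^-14
  A^-4 * (101*d^3 + 19*d^5) = -19*A^6 - 196*A^2 - 493*A^-2 - 493*A^-6 - 196*A^-10 - 19*A^-14
  A^-6 * (43*d^4 + 2*d^6) = 2*A^6 + 55*A^2 + 202*A^-2 + 298*A^-6 + 202*A^-10 + 55*A^-14 + 2*A^-18
  A^-8 * (10*d^5) = -10*A^2 - 50*A^-2 - 100*A^-6 - 100*A^-10 - 50*A^-14 - 10*A^-18
  A^-10 * (d^6) = A^2 + 6*A^-2 + 15*A^-6 + 20*A^-10 + 15*A^-14 + 6*A^-18 + A^-22
Summing the groups: <K> = A^10 - A^6 + 3*A^2 - 3*A^-2 + 4*A^-6 - 4*A^-10 + 2*A^-14 - 2*A^-18 + A^-22
Normalise by the writhe: (-A^3)^(-w) = (-A^3)^(-6) = A^-18, so f(A) = A^-18 * <K> = A^-8 - A^-12 + 3*A^-16 - 3*A^-20 + 4*A^-24 - 4*A^-28 + 2*A^-32 - 2*A^-36 + A^-40.
Substitute A = t^(-1/4), i.e. A^e → t^(-e/4): V(t) = t^10 - 2*t^9 + 2*t^8 - 4*t^7 + 4*t^6 - 3*t^5 + 3*t^4 - t^3 + t^2

Answer: t^10 - 2*t^9 + 2*t^8 - 4*t^7 + 4*t^6 - 3*t^5 + 3*t^4 - t^3 + t^2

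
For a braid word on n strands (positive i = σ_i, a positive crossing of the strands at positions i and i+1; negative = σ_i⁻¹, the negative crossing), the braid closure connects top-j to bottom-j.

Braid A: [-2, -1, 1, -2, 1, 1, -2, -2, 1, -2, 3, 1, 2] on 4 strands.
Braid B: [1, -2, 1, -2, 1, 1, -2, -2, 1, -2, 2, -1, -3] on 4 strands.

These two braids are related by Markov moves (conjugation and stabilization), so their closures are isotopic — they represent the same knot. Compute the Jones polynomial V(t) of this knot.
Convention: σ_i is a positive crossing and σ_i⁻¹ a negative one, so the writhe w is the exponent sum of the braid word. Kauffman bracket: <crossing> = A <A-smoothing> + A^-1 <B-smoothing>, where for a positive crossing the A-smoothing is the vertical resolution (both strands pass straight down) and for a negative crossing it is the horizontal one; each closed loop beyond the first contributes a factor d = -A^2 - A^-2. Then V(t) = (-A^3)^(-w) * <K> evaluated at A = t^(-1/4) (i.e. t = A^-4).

Markov-equivalent braids have isotopic closures, hence identical knot invariants. Strip the Markov moves from each word to reach a common short braid β, then compute V(t) once on β.
Braid A: s2^-1 s1^-1 s1 s2^-1 s1 s1 s2^-1 s2^-1 s1 s2^-1 s3 s1 s2 on 4 strands reduces by inverse Markov moves (closure unchanged at each step):
  Deconjugate: the word is γ·β·γ⁻¹ with γ = s2^-1 s1^-1 (prefix) and γ⁻¹ = s1 s2 (suffix); strip both.
  Destabilize: the word has the form β·s3 where s3 occurs only as the final letter (β ∈ B_3); drop it and the last strand → 3 strands.
Reduced to β = s1 s2^-1 s1 s1 s2^-1 s2^-1 s1 s2^-1 on 3 strands, 8 crossings.
Braid B: s1 s2^-1 s1 s2^-1 s1 s1 s2^-1 s2^-1 s1 s2^-1 s2 s1^-1 s3^-1 on 4 strands reduces by inverse Markov moves (closure unchanged at each step):
  Destabilize: the word has the form β·s3^-1 where s3^-1 occurs only as the final letter (β ∈ B_3); drop it and the last strand → 3 strands.
  Deconjugate: the word is γ·β·γ⁻¹ with γ = s1 s2^-1 (prefix) and γ⁻¹ = s2 s1^-1 (suffix); strip both.
Reduced to β = s1 s2^-1 s1 s1 s2^-1 s2^-1 s1 s2^-1 on 3 strands, 8 crossings.
Both give the same β = s1 s2^-1 s1 s1 s2^-1 s2^-1 s1 s2^-1 on 3 strands, so one state sum suffices:
Braid: s1 s2^-1 s1 s1 s2^-1 s2^-1 s1 s2^-1 on 3 strands, 8 crossings.
Writhe w = (#positive) - (#negative) = 4 - 4 = 0.
Computing the Kauffman bracket via state sum. There are 2^8 = 256 states.
For each crossing: s=0 is the vertical smoothing, s=1 horizontal. Crossing k contributes A^(sign_k * (1 - 2*s_k)); loop factor d = -A^2 - A^-2.
Tabulate the states by total A-exponent and number of loops L (A-exp: L × count):
  A^8: L=5 ×1
  A^6: L=4 ×8
  A^4: L=3 ×27, L=5 ×1
  A^2: L=2 ×47, L=4 ×9
  A^0: L=1 ×37, L=3 ×32, L=5 ×1
  A^-2: L=2 ×47, L=4 ×9
  A^-4: L=3 ×27, L=5 ×1
  A^-6: L=4 ×8
  A^-8: L=5 ×1
Each group contributes A^e * Σ count * d^(L-1):
Powers of d = -A^2 - A^-2: d^2 = A^4 + 2 + A^-4; d^3 = -A^6 - 3*A^2 - 3*A^-2 - A^-6; d^4 = A^8 + 4*A^4 + 6 + 4*A^-4 + A^-8.
  A^8 * (d^4) = A^16 + 4*A^12 + 6*A^8 + 4*A^4 + 1
  A^6 * (8*d^3) = -8*A^12 - 24*A^8 - 24*A^4 - 8
  A^4 * (27*d^2 + d^4) = A^12 + 31*A^8 + 60*A^4 + 31 + A^-4
  A^2 * (47*d + 9*d^3) = -9*A^8 - 74*A^4 - 74 - 9*A^-4
  A^0 * (37 + 32*d^2 + d^4) = A^8 + 36*A^4 + 107 + 36*A^-4 + A^-8
  A^-2 * (47*d + 9*d^3) = -9*A^4 - 74 - 74*A^-4 - 9*A^-8
  A^-4 * (27*d^2 + d^4) = A^4 + 31 + 60*A^-4 + 31*A^-8 + A^-12
  A^-6 * (8*d^3) = -8 - 24*A^-4 - 24*A^-8 - 8*A^-12
  A^-8 * (d^4) = 1 + 4*A^-4 + 6*A^-8 + 4*A^-12 + A^-16
Summing the groups: <K> = A^16 - 3*A^12 + 5*A^8 - 6*A^4 + 7 - 6*A^-4 + 5*A^-8 - 3*A^-12 + A^-16
Normalise by the writhe: (-A^3)^(-w) = (-A^3)^(0) = 1, so f(A) = 1 * <K> = A^16 - 3*A^12 + 5*A^8 - 6*A^4 + 7 - 6*A^-4 + 5*A^-8 - 3*A^-12 + A^-16.
Substitute A = t^(-1/4), i.e. A^e → t^(-e/4): V(t) = t^4 - 3*t^3 + 5*t^2 - 6*t + 7 - 6*t^-1 + 5*t^-2 - 3*t^-3 + t^-4

Answer: t^4 - 3*t^3 + 5*t^2 - 6*t + 7 - 6*t^-1 + 5*t^-2 - 3*t^-3 + t^-4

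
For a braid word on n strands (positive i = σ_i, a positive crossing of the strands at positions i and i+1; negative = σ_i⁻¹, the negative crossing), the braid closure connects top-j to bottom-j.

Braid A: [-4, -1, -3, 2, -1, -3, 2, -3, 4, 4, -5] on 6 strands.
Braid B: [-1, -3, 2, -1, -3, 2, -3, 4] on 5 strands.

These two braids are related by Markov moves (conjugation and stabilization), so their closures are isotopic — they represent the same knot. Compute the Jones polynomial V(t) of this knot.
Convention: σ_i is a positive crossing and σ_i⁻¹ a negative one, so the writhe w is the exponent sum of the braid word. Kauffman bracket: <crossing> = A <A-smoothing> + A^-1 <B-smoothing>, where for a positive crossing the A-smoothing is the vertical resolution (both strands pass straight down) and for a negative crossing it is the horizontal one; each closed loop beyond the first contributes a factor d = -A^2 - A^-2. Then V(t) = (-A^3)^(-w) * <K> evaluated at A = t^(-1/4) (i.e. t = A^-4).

Markov-equivalent braids have isotopic closures, hence identical knot invariants. Strip the Markov moves from each word to reach a common short braid β, then compute V(t) once on β.
Braid A: s4^-1 s1^-1 s3^-1 s2 s1^-1 s3^-1 s2 s3^-1 s4 s4 s5^-1 on 6 strands reduces by inverse Markov moves (closure unchanged at each step):
  Destabilize: the word has the form β·s5^-1 where s5^-1 occurs only as the final letter (β ∈ B_5); drop it and the last strand → 5 strands.
  Deconjugate: the word is γ·β·γ⁻¹ with γ = s4^-1 (prefix) and γ⁻¹ = s4 (suffix); strip both.
  Destabilize: the word has the form β·s4 where s4 occurs only as the final letter (β ∈ B_4); drop it and the last strand → 4 strands.
Reduced to β = s1^-1 s3^-1 s2 s1^-1 s3^-1 s2 s3^-1 on 4 strands, 7 crossings.
Braid B: s1^-1 s3^-1 s2 s1^-1 s3^-1 s2 s3^-1 s4 on 5 strands reduces by inverse Markov moves (closure unchanged at each step):
  Destabilize: the word has the form β·s4 where s4 occurs only as the final letter (β ∈ B_4); drop it and the last strand → 4 strands.
Reduced to β = s1^-1 s3^-1 s2 s1^-1 s3^-1 s2 s3^-1 on 4 strands, 7 crossings.
Both give the same β = s1^-1 s3^-1 s2 s1^-1 s3^-1 s2 s3^-1 on 4 strands, so one state sum suffices:
Braid: s1^-1 s3^-1 s2 s1^-1 s3^-1 s2 s3^-1 on 4 strands, 7 crossings.
Writhe w = (#positive) - (#negative) = 2 - 5 = -3.
Enumerate smoothing states for the bracket polynomial. There are 2^7 = 128 states.
Each crossing splits two ways (0=vertical, 1=horizontal). The state's weight is A^(#A-smoothings - #B-smoothings) * d^(loops - 1).
Tabulate the states by total A-exponent and number of loops L (A-exp: L × count):
  A^7: L=5 ×1
  A^5: L=4 ×7
  A^3: L=3 ×20, L=5 ×1
  A^1: L=2 ×29, L=4 ×6
  A^-1: L=1 ×19, L=3 ×16
  A^-3: L=2 ×19, L=4 ×2
  A^-5: L=3 ×7
  A^-7: L=4 ×1
Each group contributes A^e * Σ count * d^(L-1):
Powers of d = -A^2 - A^-2: d^2 = A^4 + 2 + A^-4; d^3 = -A^6 - 3*A^2 - 3*A^-2 - A^-6; d^4 = A^8 + 4*A^4 + 6 + 4*A^-4 + A^-8.
  A^7 * (d^4) = A^15 + 4*A^11 + 6*A^7 + 4*A^3 + A^-1
  A^5 * (7*d^3) = -7*A^11 - 21*A^7 - 21*A^3 - 7*A^-1
  A^3 * (20*d^2 + d^4) = A^11 + 24*A^7 + 46*A^3 + 24*A^-1 + A^-5
  A^1 * (29*d + 6*d^3) = -6*A^7 - 47*A^3 - 47*A^-1 - 6*A^-5
  A^-1 * (19 + 16*d^2) = 16*A^3 + 51*A^-1 + 16*A^-5
  A^-3 * (19*d + 2*d^3) = -2*A^3 - 25*A^-1 - 25*A^-5 - 2*A^-9
  A^-5 * (7*d^2) = 7*A^-1 + 14*A^-5 + 7*A^-9
  A^-7 * (d^3) = -A^-1 - 3*A^-5 - 3*A^-9 - A^-13
Summing the groups: <K> = A^15 - 2*A^11 + 3*A^7 - 4*A^3 + 3*A^-1 - 3*A^-5 + 2*A^-9 - A^-13
Normalise by the writhe: (-A^3)^(-w) = (-A^3)^(3) = -A^9, so f(A) = -A^9 * <K> = -A^24 + 2*A^20 - 3*A^16 + 4*A^12 - 3*A^8 + 3*A^4 - 2 + A^-4.
Substitute A = t^(-1/4), i.e. A^e → t^(-e/4): V(t) = t - 2 + 3*t^-1 - 3*t^-2 + 4*t^-3 - 3*t^-4 + 2*t^-5 - t^-6

Answer: t - 2 + 3*t^-1 - 3*t^-2 + 4*t^-3 - 3*t^-4 + 2*t^-5 - t^-6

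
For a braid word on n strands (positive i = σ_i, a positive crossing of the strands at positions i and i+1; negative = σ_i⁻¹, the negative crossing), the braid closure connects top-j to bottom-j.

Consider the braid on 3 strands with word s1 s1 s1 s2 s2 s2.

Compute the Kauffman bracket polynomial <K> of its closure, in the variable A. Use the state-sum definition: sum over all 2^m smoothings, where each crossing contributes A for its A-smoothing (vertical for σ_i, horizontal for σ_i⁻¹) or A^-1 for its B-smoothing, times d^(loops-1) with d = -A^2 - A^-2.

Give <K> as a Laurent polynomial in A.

A^10 + 2*A^2 - 2*A^-2 + A^-6 - 2*A^-10 + A^-14

Derivation:
Braid: s1 s1 s1 s2 s2 s2 on 3 strands, 6 crossings.
Writhe w = (#positive) - (#negative) = 6 - 0 = 6.
Enumerate smoothing states for the bracket polynomial. There are 2^6 = 64 states.
Each crossing splits two ways (0=vertical, 1=horizontal). The state's weight is A^(#A-smoothings - #B-smoothings) * d^(loops - 1).
Tabulate the states by total A-exponent and number of loops L (A-exp: L × count):
  A^6: L=3 ×1
  A^4: L=2 ×6
  A^2: L=1 ×9, L=3 ×6
  A^0: L=2 ×18, L=4 ×2
  A^-2: L=3 ×15
  A^-4: L=4 ×6
  A^-6: L=5 ×1
Each group contributes A^e * Σ count * d^(L-1):
Powers of d = -A^2 - A^-2: d^2 = A^4 + 2 + A^-4; d^3 = -A^6 - 3*A^2 - 3*A^-2 - A^-6; d^4 = A^8 + 4*A^4 + 6 + 4*A^-4 + A^-8.
  A^6 * (d^2) = A^10 + 2*A^6 + A^2
  A^4 * (6*d) = -6*A^6 - 6*A^2
  A^2 * (9 + 6*d^2) = 6*A^6 + 21*A^2 + 6*A^-2
  A^0 * (18*d + 2*d^3) = -2*A^6 - 24*A^2 - 24*A^-2 - 2*A^-6
  A^-2 * (15*d^2) = 15*A^2 + 30*A^-2 + 15*A^-6
  A^-4 * (6*d^3) = -6*A^2 - 18*A^-2 - 18*A^-6 - 6*A^-10
  A^-6 * (d^4) = A^2 + 4*A^-2 + 6*A^-6 + 4*A^-10 + A^-14
Summing the groups: <K> = A^10 + 2*A^2 - 2*A^-2 + A^-6 - 2*A^-10 + A^-14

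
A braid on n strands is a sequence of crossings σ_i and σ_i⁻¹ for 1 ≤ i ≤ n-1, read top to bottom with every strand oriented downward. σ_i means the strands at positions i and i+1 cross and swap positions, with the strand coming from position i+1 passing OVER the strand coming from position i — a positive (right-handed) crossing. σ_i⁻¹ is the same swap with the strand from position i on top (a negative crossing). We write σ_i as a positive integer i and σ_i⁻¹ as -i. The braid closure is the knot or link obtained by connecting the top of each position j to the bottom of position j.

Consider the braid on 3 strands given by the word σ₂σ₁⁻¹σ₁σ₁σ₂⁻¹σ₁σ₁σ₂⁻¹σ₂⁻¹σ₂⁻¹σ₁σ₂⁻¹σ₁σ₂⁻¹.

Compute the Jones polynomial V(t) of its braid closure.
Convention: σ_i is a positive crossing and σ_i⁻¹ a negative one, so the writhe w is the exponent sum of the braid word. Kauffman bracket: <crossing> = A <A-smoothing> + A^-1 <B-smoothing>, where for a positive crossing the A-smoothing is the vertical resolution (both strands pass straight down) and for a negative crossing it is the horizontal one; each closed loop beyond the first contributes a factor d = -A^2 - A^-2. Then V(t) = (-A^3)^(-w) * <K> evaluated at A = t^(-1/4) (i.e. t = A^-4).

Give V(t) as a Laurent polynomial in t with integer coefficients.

The presented braid s2 s1^-1 s1 s1 s2^-1 s1 s1 s2^-1 s2^-1 s2^-1 s1 s2^-1 s1 s2^-1 on 3 strands reduces by inverse Markov moves (closure unchanged at each step):
  Deconjugate: the word is γ·β·γ⁻¹ with γ = s2 s1^-1 (prefix) and γ⁻¹ = s1 s2^-1 (suffix); strip both.
Reduced to β = s1 s1 s2^-1 s1 s1 s2^-1 s2^-1 s2^-1 s1 s2^-1 on 3 strands, 10 crossings.
Compute on β:
Braid: s1 s1 s2^-1 s1 s1 s2^-1 s2^-1 s2^-1 s1 s2^-1 on 3 strands, 10 crossings.
Writhe w = (#positive) - (#negative) = 5 - 5 = 0.
Enumerate smoothing states for the bracket polynomial. There are 2^10 = 1024 states.
For each crossing: s=0 is the vertical smoothing, s=1 horizontal. Crossing k contributes A^(sign_k * (1 - 2*s_k)); loop factor d = -A^2 - A^-2.
Tabulate the states by total A-exponent and number of loops L (A-exp: L × count):
  A^10: L=6 ×1
  A^8: L=5 ×10
  A^6: L=4 ×43, L=6 ×2
  A^4: L=3 ×98, L=5 ×22
  A^2: L=2 ×121, L=4 ×83, L=6 ×6
  A^0: L=1 ×73, L=3 ×140, L=5 ×38, L=7 ×1
  A^-2: L=2 ×121, L=4 ×79, L=6 ×10
  A^-4: L=3 ×95, L=5 ×24, L=7 ×1
  A^-6: L=4 ×42, L=6 ×3
  A^-8: L=5 ×10
  A^-10: L=6 ×1
Each group contributes A^e * Σ count * d^(L-1):
Powers of d = -A^2 - A^-2: d^2 = A^4 + 2 + A^-4; d^3 = -A^6 - 3*A^2 - 3*A^-2 - A^-6; d^4 = A^8 + 4*A^4 + 6 + 4*A^-4 + A^-8; d^5 = -A^10 - 5*A^6 - 10*A^2 - 10*A^-2 - 5*A^-6 - A^-10; d^6 = A^12 + 6*A^8 + 15*A^4 + 20 + 15*A^-4 + 6*A^-8 + A^-12.
  A^10 * (d^5) = -A^20 - 5*A^16 - 10*A^12 - 10*A^8 - 5*A^4 - 1
  A^8 * (10*d^4) = 10*A^16 + 40*A^12 + 60*A^8 + 40*A^4 + 10
  A^6 * (43*d^3 + 2*d^5) = -2*A^16 - 53*A^12 - 149*A^8 - 149*A^4 - 53 - 2*A^-4
  A^4 * (98*d^2 + 22*d^4) = 22*A^12 + 186*A^8 + 328*A^4 + 186 + 22*A^-4
  A^2 * (121*d + 83*d^3 + 6*d^5) = -6*A^12 - 113*A^8 - 430*A^4 - 430 - 113*A^-4 - 6*A^-8
  A^0 * (73 + 140*d^2 + 38*d^4 + d^6) = A^12 + 44*A^8 + 307*A^4 + 601 + 307*A^-4 + 44*A^-8 + A^-12
  A^-2 * (121*d + 79*d^3 + 10*d^5) = -10*A^8 - 129*A^4 - 458 - 458*A^-4 - 129*A^-8 - 10*A^-12
  A^-4 * (95*d^2 + 24*d^4 + d^6) = A^8 + 30*A^4 + 206 + 354*A^-4 + 206*A^-8 + 30*A^-12 + A^-16
  A^-6 * (42*d^3 + 3*d^5) = -3*A^4 - 57 - 156*A^-4 - 156*A^-8 - 57*A^-12 - 3*A^-16
  A^-8 * (10*d^4) = 10 + 40*A^-4 + 60*A^-8 + 40*A^-12 + 10*A^-16
  A^-10 * (d^5) = -1 - 5*A^-4 - 10*A^-8 - 10*A^-12 - 5*A^-16 - A^-20
Summing the groups: <K> = -A^20 + 3*A^16 - 6*A^12 + 9*A^8 - 11*A^4 + 13 - 11*A^-4 + 9*A^-8 - 6*A^-12 + 3*A^-16 - A^-20
Normalise by the writhe: (-A^3)^(-w) = (-A^3)^(0) = 1, so f(A) = 1 * <K> = -A^20 + 3*A^16 - 6*A^12 + 9*A^8 - 11*A^4 + 13 - 11*A^-4 + 9*A^-8 - 6*A^-12 + 3*A^-16 - A^-20.
Substitute A = t^(-1/4), i.e. A^e → t^(-e/4): V(t) = -t^5 + 3*t^4 - 6*t^3 + 9*t^2 - 11*t + 13 - 11*t^-1 + 9*t^-2 - 6*t^-3 + 3*t^-4 - t^-5

Answer: -t^5 + 3*t^4 - 6*t^3 + 9*t^2 - 11*t + 13 - 11*t^-1 + 9*t^-2 - 6*t^-3 + 3*t^-4 - t^-5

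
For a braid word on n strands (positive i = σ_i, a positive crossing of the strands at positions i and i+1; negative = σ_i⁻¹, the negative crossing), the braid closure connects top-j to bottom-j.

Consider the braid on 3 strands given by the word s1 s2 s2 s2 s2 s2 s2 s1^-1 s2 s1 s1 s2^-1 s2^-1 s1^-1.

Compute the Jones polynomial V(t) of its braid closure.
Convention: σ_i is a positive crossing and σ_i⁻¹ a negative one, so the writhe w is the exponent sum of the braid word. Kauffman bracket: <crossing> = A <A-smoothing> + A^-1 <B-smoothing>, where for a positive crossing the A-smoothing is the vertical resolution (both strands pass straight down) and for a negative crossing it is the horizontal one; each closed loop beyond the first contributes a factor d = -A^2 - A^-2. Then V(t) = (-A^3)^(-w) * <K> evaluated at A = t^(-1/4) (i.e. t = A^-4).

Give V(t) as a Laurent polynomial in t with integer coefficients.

-t^9 + t^8 - 2*t^7 + 3*t^6 - 2*t^5 + 2*t^4 - t^3 + t^2

Derivation:
The presented braid s1 s2 s2 s2 s2 s2 s2 s1^-1 s2 s1 s1 s2^-1 s2^-1 s1^-1 on 3 strands reduces by inverse Markov moves (closure unchanged at each step):
  Deconjugate: the word is γ·β·γ⁻¹ with γ = s1 (prefix) and γ⁻¹ = s1^-1 (suffix); strip both.
  Deconjugate: the word is γ·β·γ⁻¹ with γ = s2 s2 (prefix) and γ⁻¹ = s2^-1 s2^-1 (suffix); strip both.
Reduced to β = s2 s2 s2 s2 s1^-1 s2 s1 s1 on 3 strands, 8 crossings.
Compute on β:
Braid: s2 s2 s2 s2 s1^-1 s2 s1 s1 on 3 strands, 8 crossings.
Writhe w = (#positive) - (#negative) = 7 - 1 = 6.
State-sum expansion of <K>. There are 2^8 = 256 states.
Smooth each crossing (0=||, 1=⌣⌢); contribution A^(Σ sign_k(1-2s_k)) * d^(L-1).
Tabulate the states by total A-exponent and number of loops L (A-exp: L × count):
  A^8: L=2 ×1
  A^6: L=1 ×5, L=3 ×3
  A^4: L=2 ×27, L=4 ×1
  A^2: L=1 ×18, L=3 ×38
  A^0: L=2 ×41, L=4 ×29
  A^-2: L=3 ×44, L=5 ×12
  A^-4: L=4 ×26, L=6 ×2
  A^-6: L=5 ×8
  A^-8: L=6 ×1
Each group contributes A^e * Σ count * d^(L-1):
Powers of d = -A^2 - A^-2: d^2 = A^4 + 2 + A^-4; d^3 = -A^6 - 3*A^2 - 3*A^-2 - A^-6; d^4 = A^8 + 4*A^4 + 6 + 4*A^-4 + A^-8; d^5 = -A^10 - 5*A^6 - 10*A^2 - 10*A^-2 - 5*A^-6 - A^-10.
  A^8 * (d) = -A^10 - A^6
  A^6 * (5 + 3*d^2) = 3*A^10 + 11*A^6 + 3*A^2
  A^4 * (27*d + d^3) = -A^10 - 30*A^6 - 30*A^2 - A^-2
  A^2 * (18 + 38*d^2) = 38*A^6 + 94*A^2 + 38*A^-2
  A^0 * (41*d + 29*d^3) = -29*A^6 - 128*A^2 - 128*A^-2 - 29*A^-6
  A^-2 * (44*d^2 + 12*d^4) = 12*A^6 + 92*A^2 + 160*A^-2 + 92*A^-6 + 12*A^-10
  A^-4 * (26*d^3 + 2*d^5) = -2*A^6 - 36*A^2 - 98*A^-2 - 98*A^-6 - 36*A^-10 - 2*A^-14
  A^-6 * (8*d^4) = 8*A^2 + 32*A^-2 + 48*A^-6 + 32*A^-10 + 8*A^-14
  A^-8 * (d^5) = -A^2 - 5*A^-2 - 10*A^-6 - 10*A^-10 - 5*A^-14 - A^-18
Summing the groups: <K> = A^10 - A^6 + 2*A^2 - 2*A^-2 + 3*A^-6 - 2*A^-10 + A^-14 - A^-18
Normalise by the writhe: (-A^3)^(-w) = (-A^3)^(-6) = A^-18, so f(A) = A^-18 * <K> = A^-8 - A^-12 + 2*A^-16 - 2*A^-20 + 3*A^-24 - 2*A^-28 + A^-32 - A^-36.
Substitute A = t^(-1/4), i.e. A^e → t^(-e/4): V(t) = -t^9 + t^8 - 2*t^7 + 3*t^6 - 2*t^5 + 2*t^4 - t^3 + t^2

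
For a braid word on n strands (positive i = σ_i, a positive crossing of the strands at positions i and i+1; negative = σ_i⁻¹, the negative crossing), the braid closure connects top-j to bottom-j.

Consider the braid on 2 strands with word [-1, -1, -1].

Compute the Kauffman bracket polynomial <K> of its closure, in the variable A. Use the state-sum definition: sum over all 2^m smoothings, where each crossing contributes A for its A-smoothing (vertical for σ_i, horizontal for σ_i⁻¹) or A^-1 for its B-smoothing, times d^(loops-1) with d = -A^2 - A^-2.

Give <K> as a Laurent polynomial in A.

Braid: s1^-1 s1^-1 s1^-1 on 2 strands, 3 crossings.
Writhe w = (#positive) - (#negative) = 0 - 3 = -3.
Enumerate smoothing states for the bracket polynomial. There are 2^3 = 8 states.
Each crossing splits two ways (0=vertical, 1=horizontal). The state's weight is A^(#A-smoothings - #B-smoothings) * d^(loops - 1).
  state 000: A-exp=-3, loops=2, term = A^-3 * d^1
  state 001: A-exp=-1, loops=1, term = A^-1 * d^0
  state 010: A-exp=-1, loops=1, term = A^-1 * d^0
  state 011: A-exp=+1, loops=2, term = A^1 * d^1
  state 100: A-exp=-1, loops=1, term = A^-1 * d^0
  state 101: A-exp=+1, loops=2, term = A^1 * d^1
  state 110: A-exp=+1, loops=2, term = A^1 * d^1
  state 111: A-exp=+3, loops=3, term = A^3 * d^2
Collect the terms by A-exponent (count of states per loop number):
Powers of d = -A^2 - A^-2: d^2 = A^4 + 2 + A^-4.
  A^3 * (d^2) = A^7 + 2*A^3 + A^-1
  A^1 * (3*d) = -3*A^3 - 3*A^-1
  A^-1 * (3) = 3*A^-1
  A^-3 * (d) = -A^-1 - A^-5
Summing the groups: <K> = A^7 - A^3 - A^-5

Answer: A^7 - A^3 - A^-5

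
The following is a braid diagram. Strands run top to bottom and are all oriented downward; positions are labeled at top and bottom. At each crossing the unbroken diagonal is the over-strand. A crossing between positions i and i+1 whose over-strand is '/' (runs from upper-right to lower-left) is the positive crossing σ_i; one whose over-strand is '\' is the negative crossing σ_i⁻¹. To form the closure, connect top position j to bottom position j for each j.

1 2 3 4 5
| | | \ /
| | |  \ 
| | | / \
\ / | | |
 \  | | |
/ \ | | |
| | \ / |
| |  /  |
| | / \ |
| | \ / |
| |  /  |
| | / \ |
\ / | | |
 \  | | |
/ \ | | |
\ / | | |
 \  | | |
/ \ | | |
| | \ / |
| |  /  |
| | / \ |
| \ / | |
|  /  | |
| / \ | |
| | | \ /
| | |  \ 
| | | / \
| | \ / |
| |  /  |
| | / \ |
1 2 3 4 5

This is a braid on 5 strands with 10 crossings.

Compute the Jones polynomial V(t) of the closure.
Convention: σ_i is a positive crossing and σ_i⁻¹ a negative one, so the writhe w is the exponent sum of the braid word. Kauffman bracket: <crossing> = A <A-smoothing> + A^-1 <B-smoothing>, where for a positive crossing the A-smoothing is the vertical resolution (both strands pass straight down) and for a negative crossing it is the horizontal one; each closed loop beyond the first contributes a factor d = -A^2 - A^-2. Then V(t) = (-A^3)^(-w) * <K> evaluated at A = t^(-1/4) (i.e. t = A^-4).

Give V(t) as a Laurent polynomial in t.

t^4 - 2*t^3 + 3*t^2 - 5*t + 6 - 5*t^-1 + 5*t^-2 - 3*t^-3 + 2*t^-4 - t^-5

Derivation:
Reading the diagram top to bottom ('/'-over between positions i,i+1 = s_i, '\'-over = s_i^-1): braid word = s4^-1 s1^-1 s3 s3 s1^-1 s1^-1 s3 s2 s4^-1 s3.
Braid: s4^-1 s1^-1 s3 s3 s1^-1 s1^-1 s3 s2 s4^-1 s3 on 5 strands, 10 crossings.
Writhe w = (#positive) - (#negative) = 5 - 5 = 0.
State-sum expansion of <K>. There are 2^10 = 1024 states.
Each crossing splits two ways (0=vertical, 1=horizontal). The state's weight is A^(#A-smoothings - #B-smoothings) * d^(loops - 1).
Tabulate the states by total A-exponent and number of loops L (A-exp: L × count):
  A^10: L=6 ×1
  A^8: L=5 ×10
  A^6: L=4 ×41, L=6 ×4
  A^4: L=3 ×83, L=5 ×36, L=7 ×1
  A^2: L=2 ×84, L=4 ×107, L=6 ×19
  A^0: L=1 ×33, L=3 ×143, L=5 ×70, L=7 ×6
  A^-2: L=2 ×68, L=4 ×116, L=6 ×25, L=8 ×1
  A^-4: L=3 ×64, L=5 ×52, L=7 ×4
  A^-6: L=4 ×33, L=6 ×12
  A^-8: L=5 ×9, L=7 ×1
  A^-10: L=6 ×1
Each group contributes A^e * Σ count * d^(L-1):
Powers of d = -A^2 - A^-2: d^2 = A^4 + 2 + A^-4; d^3 = -A^6 - 3*A^2 - 3*A^-2 - A^-6; d^4 = A^8 + 4*A^4 + 6 + 4*A^-4 + A^-8; d^5 = -A^10 - 5*A^6 - 10*A^2 - 10*A^-2 - 5*A^-6 - A^-10; d^6 = A^12 + 6*A^8 + 15*A^4 + 20 + 15*A^-4 + 6*A^-8 + A^-12; d^7 = -A^14 - 7*A^10 - 21*A^6 - 35*A^2 - 35*A^-2 - 21*A^-6 - 7*A^-10 - A^-14.
  A^10 * (d^5) = -A^20 - 5*A^16 - 10*A^12 - 10*A^8 - 5*A^4 - 1
  A^8 * (10*d^4) = 10*A^16 + 40*A^12 + 60*A^8 + 40*A^4 + 10
  A^6 * (41*d^3 + 4*d^5) = -4*A^16 - 61*A^12 - 163*A^8 - 163*A^4 - 61 - 4*A^-4
  A^4 * (83*d^2 + 36*d^4 + d^6) = A^16 + 42*A^12 + 242*A^8 + 402*A^4 + 242 + 42*A^-4 + A^-8
  A^2 * (84*d + 107*d^3 + 19*d^5) = -19*A^12 - 202*A^8 - 595*A^4 - 595 - 202*A^-4 - 19*A^-8
  A^0 * (33 + 143*d^2 + 70*d^4 + 6*d^6) = 6*A^12 + 106*A^8 + 513*A^4 + 859 + 513*A^-4 + 106*A^-8 + 6*A^-12
  A^-2 * (68*d + 116*d^3 + 25*d^5 + d^7) = -A^12 - 32*A^8 - 262*A^4 - 701 - 701*A^-4 - 262*A^-8 - 32*A^-12 - A^-16
  A^-4 * (64*d^2 + 52*d^4 + 4*d^6) = 4*A^8 + 76*A^4 + 332 + 520*A^-4 + 332*A^-8 + 76*A^-12 + 4*A^-16
  A^-6 * (33*d^3 + 12*d^5) = -12*A^4 - 93 - 219*A^-4 - 219*A^-8 - 93*A^-12 - 12*A^-16
  A^-8 * (9*d^4 + d^6) = A^4 + 15 + 51*A^-4 + 74*A^-8 + 51*A^-12 + 15*A^-16 + A^-20
  A^-10 * (d^5) = -1 - 5*A^-4 - 10*A^-8 - 10*A^-12 - 5*A^-16 - A^-20
Summing the groups: <K> = -A^20 + 2*A^16 - 3*A^12 + 5*A^8 - 5*A^4 + 6 - 5*A^-4 + 3*A^-8 - 2*A^-12 + A^-16
Normalise by the writhe: (-A^3)^(-w) = (-A^3)^(0) = 1, so f(A) = 1 * <K> = -A^20 + 2*A^16 - 3*A^12 + 5*A^8 - 5*A^4 + 6 - 5*A^-4 + 3*A^-8 - 2*A^-12 + A^-16.
Substitute A = t^(-1/4), i.e. A^e → t^(-e/4): V(t) = t^4 - 2*t^3 + 3*t^2 - 5*t + 6 - 5*t^-1 + 5*t^-2 - 3*t^-3 + 2*t^-4 - t^-5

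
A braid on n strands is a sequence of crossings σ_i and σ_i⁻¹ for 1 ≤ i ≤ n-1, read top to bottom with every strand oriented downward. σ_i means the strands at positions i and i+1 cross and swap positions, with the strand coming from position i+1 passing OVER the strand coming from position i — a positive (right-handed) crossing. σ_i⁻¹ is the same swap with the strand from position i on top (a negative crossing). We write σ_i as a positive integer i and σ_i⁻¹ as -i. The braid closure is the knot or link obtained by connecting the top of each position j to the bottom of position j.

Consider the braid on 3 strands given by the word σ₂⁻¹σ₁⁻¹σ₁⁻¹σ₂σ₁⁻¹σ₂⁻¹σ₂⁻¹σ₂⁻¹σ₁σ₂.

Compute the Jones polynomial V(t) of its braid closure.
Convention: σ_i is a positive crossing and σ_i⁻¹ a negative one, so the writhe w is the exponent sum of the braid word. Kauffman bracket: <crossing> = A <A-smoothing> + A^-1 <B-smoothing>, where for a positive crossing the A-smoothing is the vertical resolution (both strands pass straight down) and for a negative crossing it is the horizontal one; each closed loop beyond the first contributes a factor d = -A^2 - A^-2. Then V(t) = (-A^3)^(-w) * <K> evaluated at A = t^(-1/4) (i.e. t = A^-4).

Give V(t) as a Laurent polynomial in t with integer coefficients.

t^-1 - t^-2 + 2*t^-3 - t^-4 + t^-5 - t^-6

Derivation:
The presented braid s2^-1 s1^-1 s1^-1 s2 s1^-1 s2^-1 s2^-1 s2^-1 s1 s2 on 3 strands reduces by inverse Markov moves (closure unchanged at each step):
  Deconjugate: the word is γ·β·γ⁻¹ with γ = s2^-1 s1^-1 (prefix) and γ⁻¹ = s1 s2 (suffix); strip both.
Reduced to β = s1^-1 s2 s1^-1 s2^-1 s2^-1 s2^-1 on 3 strands, 6 crossings.
Compute on β:
Braid: s1^-1 s2 s1^-1 s2^-1 s2^-1 s2^-1 on 3 strands, 6 crossings.
Writhe w = (#positive) - (#negative) = 1 - 5 = -4.
Computing the Kauffman bracket via state sum. There are 2^6 = 64 states.
Smooth each crossing (0=||, 1=⌣⌢); contribution A^(Σ sign_k(1-2s_k)) * d^(L-1).
Tabulate the states by total A-exponent and number of loops L (A-exp: L × count):
  A^6: L=4 ×1
  A^4: L=3 ×6
  A^2: L=2 ×12, L=4 ×3
  A^0: L=1 ×9, L=3 ×10, L=5 ×1
  A^-2: L=2 ×12, L=4 ×3
  A^-4: L=1 ×2, L=3 ×4
  A^-6: L=2 ×1
Each group contributes A^e * Σ count * d^(L-1):
Powers of d = -A^2 - A^-2: d^2 = A^4 + 2 + A^-4; d^3 = -A^6 - 3*A^2 - 3*A^-2 - A^-6; d^4 = A^8 + 4*A^4 + 6 + 4*A^-4 + A^-8.
  A^6 * (d^3) = -A^12 - 3*A^8 - 3*A^4 - 1
  A^4 * (6*d^2) = 6*A^8 + 12*A^4 + 6
  A^2 * (12*d + 3*d^3) = -3*A^8 - 21*A^4 - 21 - 3*A^-4
  A^0 * (9 + 10*d^2 + d^4) = A^8 + 14*A^4 + 35 + 14*A^-4 + A^-8
  A^-2 * (12*d + 3*d^3) = -3*A^4 - 21 - 21*A^-4 - 3*A^-8
  A^-4 * (2 + 4*d^2) = 4 + 10*A^-4 + 4*A^-8
  A^-6 * (d) = -A^-4 - A^-8
Summing the groups: <K> = -A^12 + A^8 - A^4 + 2 - A^-4 + A^-8
Normalise by the writhe: (-A^3)^(-w) = (-A^3)^(4) = A^12, so f(A) = A^12 * <K> = -A^24 + A^20 - A^16 + 2*A^12 - A^8 + A^4.
Substitute A = t^(-1/4), i.e. A^e → t^(-e/4): V(t) = t^-1 - t^-2 + 2*t^-3 - t^-4 + t^-5 - t^-6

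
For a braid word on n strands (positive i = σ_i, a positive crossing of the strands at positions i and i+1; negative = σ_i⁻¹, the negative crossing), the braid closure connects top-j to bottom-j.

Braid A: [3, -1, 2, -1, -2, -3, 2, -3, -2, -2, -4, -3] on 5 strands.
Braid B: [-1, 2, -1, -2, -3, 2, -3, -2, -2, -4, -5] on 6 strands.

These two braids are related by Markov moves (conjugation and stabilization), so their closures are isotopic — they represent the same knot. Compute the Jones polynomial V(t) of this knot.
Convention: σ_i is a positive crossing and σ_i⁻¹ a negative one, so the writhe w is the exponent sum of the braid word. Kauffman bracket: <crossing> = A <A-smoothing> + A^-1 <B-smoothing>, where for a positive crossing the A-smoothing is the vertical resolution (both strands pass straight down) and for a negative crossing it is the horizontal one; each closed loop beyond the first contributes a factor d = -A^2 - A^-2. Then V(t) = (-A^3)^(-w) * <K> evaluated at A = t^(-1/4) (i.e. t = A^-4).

t^-1 - 2*t^-2 + 3*t^-3 - 2*t^-4 + 3*t^-5 - 2*t^-6 + t^-7 - t^-8

Derivation:
Markov-equivalent braids have isotopic closures, hence identical knot invariants. Strip the Markov moves from each word to reach a common short braid β, then compute V(t) once on β.
Braid A: s3 s1^-1 s2 s1^-1 s2^-1 s3^-1 s2 s3^-1 s2^-1 s2^-1 s4^-1 s3^-1 on 5 strands reduces by inverse Markov moves (closure unchanged at each step):
  Deconjugate: the word is γ·β·γ⁻¹ with γ = s3 (prefix) and γ⁻¹ = s3^-1 (suffix); strip both.
  Destabilize: the word has the form β·s4^-1 where s4^-1 occurs only as the final letter (β ∈ B_4); drop it and the last strand → 4 strands.
Reduced to β = s1^-1 s2 s1^-1 s2^-1 s3^-1 s2 s3^-1 s2^-1 s2^-1 on 4 strands, 9 crossings.
Braid B: s1^-1 s2 s1^-1 s2^-1 s3^-1 s2 s3^-1 s2^-1 s2^-1 s4^-1 s5^-1 on 6 strands reduces by inverse Markov moves (closure unchanged at each step):
  Destabilize: the word has the form β·s5^-1 where s5^-1 occurs only as the final letter (β ∈ B_5); drop it and the last strand → 5 strands.
  Destabilize: the word has the form β·s4^-1 where s4^-1 occurs only as the final letter (β ∈ B_4); drop it and the last strand → 4 strands.
Reduced to β = s1^-1 s2 s1^-1 s2^-1 s3^-1 s2 s3^-1 s2^-1 s2^-1 on 4 strands, 9 crossings.
Both give the same β = s1^-1 s2 s1^-1 s2^-1 s3^-1 s2 s3^-1 s2^-1 s2^-1 on 4 strands, so one state sum suffices:
Braid: s1^-1 s2 s1^-1 s2^-1 s3^-1 s2 s3^-1 s2^-1 s2^-1 on 4 strands, 9 crossings.
Writhe w = (#positive) - (#negative) = 2 - 7 = -5.
Enumerate smoothing states for the bracket polynomial. There are 2^9 = 512 states.
Each crossing splits two ways (0=vertical, 1=horizontal). The state's weight is A^(#A-smoothings - #B-smoothings) * d^(loops - 1).
Tabulate the states by total A-exponent and number of loops L (A-exp: L × count):
  A^9: L=5 ×1
  A^7: L=4 ×9
  A^5: L=3 ×30, L=5 ×6
  A^3: L=2 ×45, L=4 ×37, L=6 ×2
  A^1: L=1 ×27, L=3 ×78, L=5 ×21
  A^-1: L=2 ×67, L=4 ×53, L=6 ×6
  A^-3: L=1 ×12, L=3 ×53, L=5 ×18, L=7 ×1
  A^-5: L=2 ×14, L=4 ×19, L=6 ×3
  A^-7: L=3 ×6, L=5 ×3
  A^-9: L=4 ×1
Each group contributes A^e * Σ count * d^(L-1):
Powers of d = -A^2 - A^-2: d^2 = A^4 + 2 + A^-4; d^3 = -A^6 - 3*A^2 - 3*A^-2 - A^-6; d^4 = A^8 + 4*A^4 + 6 + 4*A^-4 + A^-8; d^5 = -A^10 - 5*A^6 - 10*A^2 - 10*A^-2 - 5*A^-6 - A^-10; d^6 = A^12 + 6*A^8 + 15*A^4 + 20 + 15*A^-4 + 6*A^-8 + A^-12.
  A^9 * (d^4) = A^17 + 4*A^13 + 6*A^9 + 4*A^5 + A
  A^7 * (9*d^3) = -9*A^13 - 27*A^9 - 27*A^5 - 9*A
  A^5 * (30*d^2 + 6*d^4) = 6*A^13 + 54*A^9 + 96*A^5 + 54*A + 6*A^-3
  A^3 * (45*d + 37*d^3 + 2*d^5) = -2*A^13 - 47*A^9 - 176*A^5 - 176*A - 47*A^-3 - 2*A^-7
  A^1 * (27 + 78*d^2 + 21*d^4) = 21*A^9 + 162*A^5 + 309*A + 162*A^-3 + 21*A^-7
  A^-1 * (67*d + 53*d^3 + 6*d^5) = -6*A^9 - 83*A^5 - 286*A - 286*A^-3 - 83*A^-7 - 6*A^-11
  A^-3 * (12 + 53*d^2 + 18*d^4 + d^6) = A^9 + 24*A^5 + 140*A + 246*A^-3 + 140*A^-7 + 24*A^-11 + A^-15
  A^-5 * (14*d + 19*d^3 + 3*d^5) = -3*A^5 - 34*A - 101*A^-3 - 101*A^-7 - 34*A^-11 - 3*A^-15
  A^-7 * (6*d^2 + 3*d^4) = 3*A + 18*A^-3 + 30*A^-7 + 18*A^-11 + 3*A^-15
  A^-9 * (d^3) = -A^-3 - 3*A^-7 - 3*A^-11 - A^-15
Summing the groups: <K> = A^17 - A^13 + 2*A^9 - 3*A^5 + 2*A - 3*A^-3 + 2*A^-7 - A^-11
Normalise by the writhe: (-A^3)^(-w) = (-A^3)^(5) = -A^15, so f(A) = -A^15 * <K> = -A^32 + A^28 - 2*A^24 + 3*A^20 - 2*A^16 + 3*A^12 - 2*A^8 + A^4.
Substitute A = t^(-1/4), i.e. A^e → t^(-e/4): V(t) = t^-1 - 2*t^-2 + 3*t^-3 - 2*t^-4 + 3*t^-5 - 2*t^-6 + t^-7 - t^-8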